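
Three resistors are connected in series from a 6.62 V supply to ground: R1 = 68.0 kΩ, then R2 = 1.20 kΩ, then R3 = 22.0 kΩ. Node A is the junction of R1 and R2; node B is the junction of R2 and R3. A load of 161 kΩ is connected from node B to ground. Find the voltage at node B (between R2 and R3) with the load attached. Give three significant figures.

V ≈ 1.45 V

At node B, R3 is in parallel with the load: R3‖R_L = 19.36 kΩ.
Below node A the resistance is R2 + (R3‖R_L) = 20.56 kΩ, so V_A = 6.62 × 20.56/88.56 = 1.537 V.
Then V_B = V_A × (R3‖R_L)/(R2 + R3‖R_L) = 1.537 × 19.36/20.56 = 1.45 V.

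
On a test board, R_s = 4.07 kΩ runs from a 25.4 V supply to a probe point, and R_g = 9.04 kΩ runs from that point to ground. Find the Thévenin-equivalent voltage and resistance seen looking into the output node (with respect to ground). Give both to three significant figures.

V_th is the open-circuit tap voltage: 25.4 × 9.04/(4.07 + 9.04) = 17.5 V.
With the supply zeroed, R_s and R_g appear in parallel from the tap: R_th = R_s‖R_g = (4.07 × 9.04)/13.11 = 2.81 kΩ.

V_th = 17.5 V, R_th = 2.81 kΩ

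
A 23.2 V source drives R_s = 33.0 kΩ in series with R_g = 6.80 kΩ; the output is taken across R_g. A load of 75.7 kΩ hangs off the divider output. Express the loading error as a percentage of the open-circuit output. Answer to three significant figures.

The divider's output (Thévenin) resistance is R_s‖R_g = 5.638 kΩ.
Fractional drop under load = R_th/(R_th + R_L) = 5.638 / (5.638 + 75.7) = 0.06932.
So the output falls by 6.93 %.

6.93 %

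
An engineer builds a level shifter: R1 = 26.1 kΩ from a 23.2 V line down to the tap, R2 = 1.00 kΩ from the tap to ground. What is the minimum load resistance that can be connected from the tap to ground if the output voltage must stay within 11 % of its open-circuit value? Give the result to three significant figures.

R_L(min) ≈ 7.79 kΩ

Output resistance R_th = R1‖R2 = (26100 × 1000)/27100 = 963.1 Ω.
The fractional drop is R_th/(R_th + R_L); requiring this ≤ 0.110 gives R_L ≥ R_th(1/0.110 − 1) = 963.1 × 8.091 = 7.79 kΩ.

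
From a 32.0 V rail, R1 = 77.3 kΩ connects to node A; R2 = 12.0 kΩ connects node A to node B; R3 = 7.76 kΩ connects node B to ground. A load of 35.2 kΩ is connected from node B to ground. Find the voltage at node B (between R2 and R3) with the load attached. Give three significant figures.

At node B, R3 is in parallel with the load: R3‖R_L = 6.358 kΩ.
Below node A the resistance is R2 + (R3‖R_L) = 18.36 kΩ, so V_A = 32.0 × 18.36/95.66 = 6.141 V.
Then V_B = V_A × (R3‖R_L)/(R2 + R3‖R_L) = 6.141 × 6.358/18.36 = 2.13 V.

V ≈ 2.13 V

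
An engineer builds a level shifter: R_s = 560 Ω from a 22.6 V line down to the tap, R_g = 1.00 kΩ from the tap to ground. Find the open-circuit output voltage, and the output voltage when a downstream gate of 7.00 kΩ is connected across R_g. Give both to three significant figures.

Unloaded: 14.5 V; loaded: 13.8 V

Open-circuit: V = 22.6 × 1000/(560 + 1000) = 14.5 V.
With the load, R_g becomes R_g‖R_L = 875.0 Ω, so V = 22.6 × 875.0/1435 = 13.8 V.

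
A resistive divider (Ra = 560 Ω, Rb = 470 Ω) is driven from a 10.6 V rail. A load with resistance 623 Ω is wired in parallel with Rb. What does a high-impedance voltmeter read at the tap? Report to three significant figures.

The load sits in parallel with Rb: Rb‖R_L = (470 × 623) / (470 + 623) = 267.9 Ω.
V_out = 10.6 × 267.9 / (560 + 267.9) = 10.6 × 267.9/827.9 = 3.43 V.

V_out ≈ 3.43 V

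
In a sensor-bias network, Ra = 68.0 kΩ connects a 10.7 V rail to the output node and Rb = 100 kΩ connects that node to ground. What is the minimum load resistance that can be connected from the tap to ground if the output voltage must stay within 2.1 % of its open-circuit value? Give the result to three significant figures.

R_L(min) ≈ 1.89 MΩ

Output resistance R_th = Ra‖Rb = (68.0 × 100)/168.0 = 40.48 kΩ.
The fractional drop is R_th/(R_th + R_L); requiring this ≤ 0.0210 gives R_L ≥ R_th(1/0.0210 − 1) = 40.48 × 46.62 = 1.89 MΩ.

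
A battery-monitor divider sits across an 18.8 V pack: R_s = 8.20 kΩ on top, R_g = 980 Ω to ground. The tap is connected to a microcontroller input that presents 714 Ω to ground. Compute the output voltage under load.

The load sits in parallel with R_g: R_g‖R_L = (980 × 714) / (980 + 714) = 413.1 Ω.
V_out = 18.8 × 413.1 / (8200 + 413.1) = 18.8 × 413.1/8613 = 0.902 V.

V_out ≈ 0.902 V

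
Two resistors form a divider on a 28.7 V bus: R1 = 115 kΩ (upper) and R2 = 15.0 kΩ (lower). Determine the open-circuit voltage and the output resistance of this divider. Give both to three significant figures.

V_th is the open-circuit tap voltage: 28.7 × 15.0/(115 + 15.0) = 3.31 V.
With the supply zeroed, R1 and R2 appear in parallel from the tap: R_th = R1‖R2 = (115 × 15.0)/130.0 = 13.3 kΩ.

V_th = 3.31 V, R_th = 13.3 kΩ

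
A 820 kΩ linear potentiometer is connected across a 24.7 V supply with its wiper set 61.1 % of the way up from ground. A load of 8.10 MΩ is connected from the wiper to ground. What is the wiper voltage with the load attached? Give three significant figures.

V ≈ 14.7 V

The wiper splits the pot into (1−α)R = 319.0 kΩ above and αR = 501.0 kΩ below.
Lower section ‖ load = 471.8 kΩ.
V_wiper = 24.7 × 471.8/(319.0 + 471.8) = 14.7 V.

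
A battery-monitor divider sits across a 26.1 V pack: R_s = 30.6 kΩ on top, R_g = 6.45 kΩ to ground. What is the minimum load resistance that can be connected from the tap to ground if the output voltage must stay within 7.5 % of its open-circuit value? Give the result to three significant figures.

Output resistance R_th = R_s‖R_g = (30.6 × 6.45)/37.05 = 5.327 kΩ.
The fractional drop is R_th/(R_th + R_L); requiring this ≤ 0.0750 gives R_L ≥ R_th(1/0.0750 − 1) = 5.327 × 12.33 = 65.7 kΩ.

R_L(min) ≈ 65.7 kΩ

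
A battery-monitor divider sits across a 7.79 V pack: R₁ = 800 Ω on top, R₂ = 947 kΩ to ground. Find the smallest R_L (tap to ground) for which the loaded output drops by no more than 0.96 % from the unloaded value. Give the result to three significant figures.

R_L(min) ≈ 82.5 kΩ

Output resistance R_th = R₁‖R₂ = (800 × 947000)/947800 = 799.3 Ω.
The fractional drop is R_th/(R_th + R_L); requiring this ≤ 0.00960 gives R_L ≥ R_th(1/0.00960 − 1) = 799.3 × 103.2 = 82.5 kΩ.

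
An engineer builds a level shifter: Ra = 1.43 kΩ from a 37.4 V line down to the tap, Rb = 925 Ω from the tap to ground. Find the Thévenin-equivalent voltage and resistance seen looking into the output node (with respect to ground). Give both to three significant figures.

V_th is the open-circuit tap voltage: 37.4 × 925/(1430 + 925) = 14.7 V.
With the supply zeroed, Ra and Rb appear in parallel from the tap: R_th = Ra‖Rb = (1430 × 925)/2355 = 562 Ω.

V_th = 14.7 V, R_th = 562 Ω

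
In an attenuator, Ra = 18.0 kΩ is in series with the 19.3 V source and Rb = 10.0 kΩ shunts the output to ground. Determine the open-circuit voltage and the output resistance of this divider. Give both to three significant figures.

V_th is the open-circuit tap voltage: 19.3 × 10.0/(18.0 + 10.0) = 6.89 V.
With the supply zeroed, Ra and Rb appear in parallel from the tap: R_th = Ra‖Rb = (18.0 × 10.0)/28.00 = 6.43 kΩ.

V_th = 6.89 V, R_th = 6.43 kΩ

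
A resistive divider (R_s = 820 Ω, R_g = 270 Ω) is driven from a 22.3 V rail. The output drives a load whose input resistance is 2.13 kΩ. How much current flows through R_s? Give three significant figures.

R_g‖R_L = 239.6 Ω, so the source sees R_s + R_g‖R_L = 1060 Ω.
I = 22.3 V / 1060 Ω = 21.0 mA.

I ≈ 21.0 mA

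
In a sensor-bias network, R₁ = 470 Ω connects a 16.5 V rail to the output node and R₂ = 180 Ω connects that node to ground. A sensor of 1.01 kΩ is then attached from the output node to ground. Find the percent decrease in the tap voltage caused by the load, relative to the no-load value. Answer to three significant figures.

The divider's output (Thévenin) resistance is R₁‖R₂ = 130.2 Ω.
Fractional drop under load = R_th/(R_th + R_L) = 130.2 / (130.2 + 1010) = 0.1142.
So the output falls by 11.4 %.

11.4 %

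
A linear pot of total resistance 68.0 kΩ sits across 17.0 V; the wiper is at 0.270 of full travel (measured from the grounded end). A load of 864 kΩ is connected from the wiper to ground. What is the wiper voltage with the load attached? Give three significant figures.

V ≈ 4.52 V

The wiper splits the pot into (1−α)R = 49.64 kΩ above and αR = 18.36 kΩ below.
Lower section ‖ load = 17.98 kΩ.
V_wiper = 17.0 × 17.98/(49.64 + 17.98) = 4.52 V.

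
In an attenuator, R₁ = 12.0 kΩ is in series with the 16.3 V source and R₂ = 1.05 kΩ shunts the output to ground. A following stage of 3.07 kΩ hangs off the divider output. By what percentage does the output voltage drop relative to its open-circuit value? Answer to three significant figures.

Unloaded V = 16.3 × 1.05/13.05 = 1.311 V.
Loaded: R₂‖R_L = 0.7824 kΩ, giving V = 16.3 × 0.7824/12.78 = 0.9977 V.
Drop = (1.311 − 0.9977) / 1.311 = 23.9 %.

23.9 %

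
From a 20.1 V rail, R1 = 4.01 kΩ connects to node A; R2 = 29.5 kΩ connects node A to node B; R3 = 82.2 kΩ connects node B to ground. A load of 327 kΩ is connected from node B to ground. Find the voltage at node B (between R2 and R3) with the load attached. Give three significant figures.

At node B, R3 is in parallel with the load: R3‖R_L = 65.69 kΩ.
Below node A the resistance is R2 + (R3‖R_L) = 95.19 kΩ, so V_A = 20.1 × 95.19/99.20 = 19.29 V.
Then V_B = V_A × (R3‖R_L)/(R2 + R3‖R_L) = 19.29 × 65.69/95.19 = 13.3 V.

V ≈ 13.3 V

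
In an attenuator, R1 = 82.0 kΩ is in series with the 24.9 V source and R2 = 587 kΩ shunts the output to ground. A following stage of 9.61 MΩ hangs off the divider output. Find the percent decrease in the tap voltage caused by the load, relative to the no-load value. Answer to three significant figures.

The divider's output (Thévenin) resistance is R1‖R2 = 71.95 kΩ.
Fractional drop under load = R_th/(R_th + R_L) = 71.95 / (71.95 + 9610) = 0.007431.
So the output falls by 0.743 %.

0.743 %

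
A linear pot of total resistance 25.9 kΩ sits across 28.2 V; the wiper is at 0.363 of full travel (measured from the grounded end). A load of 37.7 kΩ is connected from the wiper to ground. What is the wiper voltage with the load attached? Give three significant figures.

The wiper splits the pot into (1−α)R = 16.50 kΩ above and αR = 9.402 kΩ below.
Lower section ‖ load = 7.525 kΩ.
V_wiper = 28.2 × 7.525/(16.50 + 7.525) = 8.83 V.

V ≈ 8.83 V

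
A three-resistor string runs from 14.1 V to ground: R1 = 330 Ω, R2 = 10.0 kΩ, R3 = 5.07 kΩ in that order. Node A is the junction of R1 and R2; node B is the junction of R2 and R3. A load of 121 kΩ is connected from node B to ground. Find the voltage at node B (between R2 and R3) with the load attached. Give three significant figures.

V ≈ 4.52 V

At node B, R3 is in parallel with the load: R3‖R_L = 4866 Ω.
Below node A the resistance is R2 + (R3‖R_L) = 14870 Ω, so V_A = 14.1 × 14870/15200 = 13.79 V.
Then V_B = V_A × (R3‖R_L)/(R2 + R3‖R_L) = 13.79 × 4866/14870 = 4.52 V.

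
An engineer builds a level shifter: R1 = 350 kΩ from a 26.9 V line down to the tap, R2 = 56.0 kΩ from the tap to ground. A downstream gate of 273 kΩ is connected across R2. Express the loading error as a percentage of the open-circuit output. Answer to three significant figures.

Unloaded V = 26.9 × 56.0/406.0 = 3.710 V.
Loaded: R2‖R_L = 46.47 kΩ, giving V = 26.9 × 46.47/396.5 = 3.153 V.
Drop = (3.710 − 3.153) / 3.710 = 15.0 %.

15.0 %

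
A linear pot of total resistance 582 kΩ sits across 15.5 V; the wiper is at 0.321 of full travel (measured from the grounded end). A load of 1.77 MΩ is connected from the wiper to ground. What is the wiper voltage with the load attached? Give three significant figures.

The wiper splits the pot into (1−α)R = 395.2 kΩ above and αR = 186.8 kΩ below.
Lower section ‖ load = 169.0 kΩ.
V_wiper = 15.5 × 169.0/(395.2 + 169.0) = 4.64 V.

V ≈ 4.64 V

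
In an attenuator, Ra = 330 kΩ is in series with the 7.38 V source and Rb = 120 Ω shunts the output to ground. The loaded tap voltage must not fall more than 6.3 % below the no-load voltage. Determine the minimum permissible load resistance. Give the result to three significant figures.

R_L(min) ≈ 1.78 kΩ

Output resistance R_th = Ra‖Rb = (330000 × 120)/330100 = 120.0 Ω.
The fractional drop is R_th/(R_th + R_L); requiring this ≤ 0.0630 gives R_L ≥ R_th(1/0.0630 − 1) = 120.0 × 14.87 = 1.78 kΩ.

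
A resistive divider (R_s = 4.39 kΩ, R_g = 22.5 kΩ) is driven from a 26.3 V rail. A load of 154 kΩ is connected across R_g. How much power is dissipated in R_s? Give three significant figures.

Total resistance from the source is R_s + (R_g‖R_L) = 24.02 kΩ, so I = 26.3/24.02 kΩ = 1.095 mA.
P = I²·R_s = (1.095 mA)² × 4.39 kΩ = 5.26 mW.

P ≈ 5.26 mW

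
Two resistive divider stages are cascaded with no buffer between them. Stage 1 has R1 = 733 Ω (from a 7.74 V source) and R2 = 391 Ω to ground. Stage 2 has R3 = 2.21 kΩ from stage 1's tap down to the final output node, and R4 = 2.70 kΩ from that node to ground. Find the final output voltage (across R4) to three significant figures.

V_out ≈ 1.41 V

Stage 2 presents R3+R4 = 4910 Ω as a load on stage 1's tap.
Stage 1's lower leg becomes R2‖(R3+R4) = 362.2 Ω, so V_mid = 7.74 × 362.2/1095 = 2.560 V.
Stage 2 is itself unloaded: V_out = V_mid × R4/(R3+R4) = 2.560 × 2700/4910 = 1.41 V.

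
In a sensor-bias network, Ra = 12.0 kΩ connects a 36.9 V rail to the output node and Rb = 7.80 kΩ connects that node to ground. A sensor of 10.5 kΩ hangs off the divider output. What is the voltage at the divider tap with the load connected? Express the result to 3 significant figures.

The load sits in parallel with Rb: Rb‖R_L = (7.80 × 10.5) / (7.80 + 10.5) = 4.475 kΩ.
V_out = 36.9 × 4.475 / (12.0 + 4.475) = 36.9 × 4.475/16.48 = 10.0 V.
(Unloaded it would have been 14.5 V.)

V_out ≈ 10.0 V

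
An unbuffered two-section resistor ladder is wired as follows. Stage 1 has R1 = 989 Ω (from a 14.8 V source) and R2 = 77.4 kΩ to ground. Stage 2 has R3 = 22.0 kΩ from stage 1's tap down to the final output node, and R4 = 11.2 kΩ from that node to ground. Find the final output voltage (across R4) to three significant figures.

Stage 2 presents R3+R4 = 33200 Ω as a load on stage 1's tap.
Stage 1's lower leg becomes R2‖(R3+R4) = 23230 Ω, so V_mid = 14.8 × 23230/24220 = 14.20 V.
Stage 2 is itself unloaded: V_out = V_mid × R4/(R3+R4) = 14.20 × 11200/33200 = 4.79 V.

V_out ≈ 4.79 V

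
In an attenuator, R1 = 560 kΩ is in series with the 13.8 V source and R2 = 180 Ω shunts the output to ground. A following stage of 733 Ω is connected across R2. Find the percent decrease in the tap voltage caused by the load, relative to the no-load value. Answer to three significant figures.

The divider's output (Thévenin) resistance is R1‖R2 = 179.9 Ω.
Fractional drop under load = R_th/(R_th + R_L) = 179.9 / (179.9 + 733) = 0.1971.
So the output falls by 19.7 %.

19.7 %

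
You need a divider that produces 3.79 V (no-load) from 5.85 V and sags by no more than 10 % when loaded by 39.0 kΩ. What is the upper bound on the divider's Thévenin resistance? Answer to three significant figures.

R_th ≤ 4.33 kΩ

Loading drop = R_th/(R_th + R_L) ≤ 0.100, so R_th ≤ R_L · ε/(1−ε) = 39.0 kΩ × 0.100/0.9000 = 4.33 kΩ.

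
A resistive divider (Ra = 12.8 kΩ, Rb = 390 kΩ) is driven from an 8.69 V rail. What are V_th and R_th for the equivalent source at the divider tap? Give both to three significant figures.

V_th is the open-circuit tap voltage: 8.69 × 390/(12.8 + 390) = 8.41 V.
With the supply zeroed, Ra and Rb appear in parallel from the tap: R_th = Ra‖Rb = (12.8 × 390)/402.8 = 12.4 kΩ.

V_th = 8.41 V, R_th = 12.4 kΩ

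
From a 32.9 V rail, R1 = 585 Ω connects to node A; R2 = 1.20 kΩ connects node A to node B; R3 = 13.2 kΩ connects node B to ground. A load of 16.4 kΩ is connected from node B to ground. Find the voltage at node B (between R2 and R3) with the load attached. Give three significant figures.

V ≈ 26.4 V

At node B, R3 is in parallel with the load: R3‖R_L = 7314 Ω.
Below node A the resistance is R2 + (R3‖R_L) = 8514 Ω, so V_A = 32.9 × 8514/9099 = 30.78 V.
Then V_B = V_A × (R3‖R_L)/(R2 + R3‖R_L) = 30.78 × 7314/8514 = 26.4 V.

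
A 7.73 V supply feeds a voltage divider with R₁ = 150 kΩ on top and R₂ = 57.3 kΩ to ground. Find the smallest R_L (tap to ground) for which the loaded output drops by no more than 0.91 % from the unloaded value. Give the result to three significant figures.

Output resistance R_th = R₁‖R₂ = (150 × 57.3)/207.3 = 41.46 kΩ.
The fractional drop is R_th/(R_th + R_L); requiring this ≤ 0.00910 gives R_L ≥ R_th(1/0.00910 − 1) = 41.46 × 108.9 = 4.51 MΩ.

R_L(min) ≈ 4.51 MΩ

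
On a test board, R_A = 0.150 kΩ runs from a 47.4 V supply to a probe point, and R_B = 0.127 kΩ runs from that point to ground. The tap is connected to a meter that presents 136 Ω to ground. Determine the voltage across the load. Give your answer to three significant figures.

The load sits in parallel with R_B: R_B‖R_L = (127 × 136) / (127 + 136) = 65.67 Ω.
V_out = 47.4 × 65.67 / (150 + 65.67) = 47.4 × 65.67/215.7 = 14.4 V.
(Unloaded it would have been 21.7 V.)

V_out ≈ 14.4 V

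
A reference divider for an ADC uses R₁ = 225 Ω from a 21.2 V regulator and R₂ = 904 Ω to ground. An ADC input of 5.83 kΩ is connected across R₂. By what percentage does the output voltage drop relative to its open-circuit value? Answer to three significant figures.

3.00 %

The divider's output (Thévenin) resistance is R₁‖R₂ = 180.2 Ω.
Fractional drop under load = R_th/(R_th + R_L) = 180.2 / (180.2 + 5830) = 0.02998.
So the output falls by 3.00 %.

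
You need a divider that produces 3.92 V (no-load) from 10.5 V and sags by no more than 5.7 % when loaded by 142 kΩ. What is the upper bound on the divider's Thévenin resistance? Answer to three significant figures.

Loading drop = R_th/(R_th + R_L) ≤ 0.0570, so R_th ≤ R_L · ε/(1−ε) = 142 kΩ × 0.0570/0.9430 = 8.58 kΩ.

R_th ≤ 8.58 kΩ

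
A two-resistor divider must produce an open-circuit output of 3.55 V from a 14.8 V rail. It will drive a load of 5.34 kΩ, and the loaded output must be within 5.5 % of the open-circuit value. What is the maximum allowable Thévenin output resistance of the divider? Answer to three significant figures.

R_th ≤ 311 Ω

Loading drop = R_th/(R_th + R_L) ≤ 0.0550, so R_th ≤ R_L · ε/(1−ε) = 5.34 kΩ × 0.0550/0.9450 = 311 Ω.
(Any R1, R2 with R2/(R1+R2) = 0.240 and R1‖R2 ≤ 311 Ω will meet the spec.)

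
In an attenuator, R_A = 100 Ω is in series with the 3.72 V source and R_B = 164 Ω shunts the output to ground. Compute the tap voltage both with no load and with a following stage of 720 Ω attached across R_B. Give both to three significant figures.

Unloaded: 2.31 V; loaded: 2.13 V

Open-circuit: V = 3.72 × 164/(100 + 164) = 2.31 V.
With the load, R_B becomes R_B‖R_L = 133.6 Ω, so V = 3.72 × 133.6/233.6 = 2.13 V.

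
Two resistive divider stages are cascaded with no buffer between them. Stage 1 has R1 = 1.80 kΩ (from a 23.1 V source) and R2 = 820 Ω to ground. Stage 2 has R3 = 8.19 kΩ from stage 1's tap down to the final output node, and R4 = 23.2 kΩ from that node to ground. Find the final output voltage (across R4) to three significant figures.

Stage 2 presents R3+R4 = 31390 Ω as a load on stage 1's tap.
Stage 1's lower leg becomes R2‖(R3+R4) = 799.1 Ω, so V_mid = 23.1 × 799.1/2599 = 7.102 V.
Stage 2 is itself unloaded: V_out = V_mid × R4/(R3+R4) = 7.102 × 23200/31390 = 5.25 V.

V_out ≈ 5.25 V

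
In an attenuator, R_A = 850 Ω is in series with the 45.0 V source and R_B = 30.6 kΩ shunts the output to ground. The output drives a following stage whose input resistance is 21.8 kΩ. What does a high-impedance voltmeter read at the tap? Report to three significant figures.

The load sits in parallel with R_B: R_B‖R_L = (30600 × 21800) / (30600 + 21800) = 12730 Ω.
V_out = 45.0 × 12730 / (850 + 12730) = 45.0 × 12730/13580 = 42.2 V.
(Unloaded it would have been 43.8 V.)

V_out ≈ 42.2 V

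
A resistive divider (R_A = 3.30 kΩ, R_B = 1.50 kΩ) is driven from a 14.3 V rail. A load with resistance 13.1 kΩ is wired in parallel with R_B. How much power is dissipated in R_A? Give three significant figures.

P ≈ 31.3 mW

Total resistance from the source is R_A + (R_B‖R_L) = 4.646 kΩ, so I = 14.3/4.646 kΩ = 3.078 mA.
P = I²·R_A = (3.078 mA)² × 3.30 kΩ = 31.3 mW.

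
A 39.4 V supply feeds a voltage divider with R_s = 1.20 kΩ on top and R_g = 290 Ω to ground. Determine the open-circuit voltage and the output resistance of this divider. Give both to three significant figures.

V_th is the open-circuit tap voltage: 39.4 × 290/(1200 + 290) = 7.67 V.
With the supply zeroed, R_s and R_g appear in parallel from the tap: R_th = R_s‖R_g = (1200 × 290)/1490 = 234 Ω.

V_th = 7.67 V, R_th = 234 Ω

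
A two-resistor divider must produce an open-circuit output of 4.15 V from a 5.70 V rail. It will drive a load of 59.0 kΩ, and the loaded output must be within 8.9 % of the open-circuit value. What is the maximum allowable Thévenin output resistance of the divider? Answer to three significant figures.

R_th ≤ 5.76 kΩ

Loading drop = R_th/(R_th + R_L) ≤ 0.0890, so R_th ≤ R_L · ε/(1−ε) = 59.0 kΩ × 0.0890/0.9110 = 5.76 kΩ.
(Any R1, R2 with R2/(R1+R2) = 0.728 and R1‖R2 ≤ 5.76 kΩ will meet the spec.)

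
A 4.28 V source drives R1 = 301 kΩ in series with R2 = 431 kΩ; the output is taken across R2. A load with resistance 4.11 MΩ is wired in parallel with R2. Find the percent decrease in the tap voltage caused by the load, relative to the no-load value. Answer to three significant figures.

The divider's output (Thévenin) resistance is R1‖R2 = 177.2 kΩ.
Fractional drop under load = R_th/(R_th + R_L) = 177.2 / (177.2 + 4110) = 0.04134.
So the output falls by 4.13 %.

4.13 %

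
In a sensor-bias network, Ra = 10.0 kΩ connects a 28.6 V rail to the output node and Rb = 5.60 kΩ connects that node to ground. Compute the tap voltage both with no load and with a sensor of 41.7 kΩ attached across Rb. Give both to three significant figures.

Open-circuit: V = 28.6 × 5.60/(10.0 + 5.60) = 10.3 V.
With the load, Rb becomes Rb‖R_L = 4.937 kΩ, so V = 28.6 × 4.937/14.94 = 9.45 V.

Unloaded: 10.3 V; loaded: 9.45 V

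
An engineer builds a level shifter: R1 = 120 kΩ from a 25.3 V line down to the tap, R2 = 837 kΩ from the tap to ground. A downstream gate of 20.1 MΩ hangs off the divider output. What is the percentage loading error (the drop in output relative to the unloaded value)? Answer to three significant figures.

0.519 %

The divider's output (Thévenin) resistance is R1‖R2 = 105.0 kΩ.
Fractional drop under load = R_th/(R_th + R_L) = 105.0 / (105.0 + 20100) = 0.005194.
So the output falls by 0.519 %.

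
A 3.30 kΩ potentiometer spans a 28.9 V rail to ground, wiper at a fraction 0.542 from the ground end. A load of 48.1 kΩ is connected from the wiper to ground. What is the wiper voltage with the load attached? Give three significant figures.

The wiper splits the pot into (1−α)R = 1.511 kΩ above and αR = 1.789 kΩ below.
Lower section ‖ load = 1.724 kΩ.
V_wiper = 28.9 × 1.724/(1.511 + 1.724) = 15.4 V.

V ≈ 15.4 V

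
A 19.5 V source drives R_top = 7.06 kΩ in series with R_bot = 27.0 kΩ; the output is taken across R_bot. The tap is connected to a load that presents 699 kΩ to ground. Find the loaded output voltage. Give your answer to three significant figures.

V_out ≈ 15.3 V

The load sits in parallel with R_bot: R_bot‖R_L = (27.0 × 699) / (27.0 + 699) = 26.00 kΩ.
V_out = 19.5 × 26.00 / (7.06 + 26.00) = 19.5 × 26.00/33.06 = 15.3 V.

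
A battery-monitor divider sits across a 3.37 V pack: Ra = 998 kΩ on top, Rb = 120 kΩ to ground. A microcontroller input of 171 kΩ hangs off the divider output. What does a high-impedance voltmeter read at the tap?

V_out ≈ 0.222 V

The load sits in parallel with Rb: Rb‖R_L = (120 × 171) / (120 + 171) = 70.52 kΩ.
V_out = 3.37 × 70.52 / (998 + 70.52) = 3.37 × 70.52/1069 = 0.222 V.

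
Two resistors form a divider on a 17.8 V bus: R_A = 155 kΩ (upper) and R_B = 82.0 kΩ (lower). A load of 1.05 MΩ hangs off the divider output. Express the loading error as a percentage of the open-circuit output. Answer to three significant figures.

The divider's output (Thévenin) resistance is R_A‖R_B = 53.63 kΩ.
Fractional drop under load = R_th/(R_th + R_L) = 53.63 / (53.63 + 1050) = 0.04859.
So the output falls by 4.86 %.

4.86 %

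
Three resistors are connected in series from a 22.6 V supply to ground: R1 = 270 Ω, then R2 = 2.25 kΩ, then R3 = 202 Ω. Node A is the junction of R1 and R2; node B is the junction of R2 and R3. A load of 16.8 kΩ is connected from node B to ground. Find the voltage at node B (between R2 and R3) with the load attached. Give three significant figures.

At node B, R3 is in parallel with the load: R3‖R_L = 199.6 Ω.
Below node A the resistance is R2 + (R3‖R_L) = 2450 Ω, so V_A = 22.6 × 2450/2720 = 20.36 V.
Then V_B = V_A × (R3‖R_L)/(R2 + R3‖R_L) = 20.36 × 199.6/2450 = 1.66 V.

V ≈ 1.66 V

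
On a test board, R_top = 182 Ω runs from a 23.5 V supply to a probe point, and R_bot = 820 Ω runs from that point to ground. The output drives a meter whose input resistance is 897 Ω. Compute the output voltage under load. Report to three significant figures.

The load sits in parallel with R_bot: R_bot‖R_L = (820 × 897) / (820 + 897) = 428.4 Ω.
V_out = 23.5 × 428.4 / (182 + 428.4) = 23.5 × 428.4/610.4 = 16.5 V.

V_out ≈ 16.5 V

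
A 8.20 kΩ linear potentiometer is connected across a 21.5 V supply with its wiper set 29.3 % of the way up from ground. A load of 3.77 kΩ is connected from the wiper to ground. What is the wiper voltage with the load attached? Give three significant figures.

V ≈ 4.34 V

The wiper splits the pot into (1−α)R = 5.797 kΩ above and αR = 2.403 kΩ below.
Lower section ‖ load = 1.467 kΩ.
V_wiper = 21.5 × 1.467/(5.797 + 1.467) = 4.34 V.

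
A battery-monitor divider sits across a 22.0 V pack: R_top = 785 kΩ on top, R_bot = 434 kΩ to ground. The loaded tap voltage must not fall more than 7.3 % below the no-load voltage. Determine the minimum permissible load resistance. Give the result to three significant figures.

Output resistance R_th = R_top‖R_bot = (785 × 434)/1219 = 279.5 kΩ.
The fractional drop is R_th/(R_th + R_L); requiring this ≤ 0.0730 gives R_L ≥ R_th(1/0.0730 − 1) = 279.5 × 12.70 = 3.55 MΩ.

R_L(min) ≈ 3.55 MΩ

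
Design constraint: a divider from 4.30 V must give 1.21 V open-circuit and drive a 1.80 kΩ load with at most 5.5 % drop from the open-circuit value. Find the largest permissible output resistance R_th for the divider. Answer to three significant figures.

R_th ≤ 105 Ω

Loading drop = R_th/(R_th + R_L) ≤ 0.0550, so R_th ≤ R_L · ε/(1−ε) = 1.80 kΩ × 0.0550/0.9450 = 105 Ω.
(Any R1, R2 with R2/(R1+R2) = 0.281 and R1‖R2 ≤ 105 Ω will meet the spec.)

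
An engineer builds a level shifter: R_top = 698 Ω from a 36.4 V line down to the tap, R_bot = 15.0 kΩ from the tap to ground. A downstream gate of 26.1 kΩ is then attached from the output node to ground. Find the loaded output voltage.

V_out ≈ 33.9 V

The load sits in parallel with R_bot: R_bot‖R_L = (15000 × 26100) / (15000 + 26100) = 9526 Ω.
V_out = 36.4 × 9526 / (698 + 9526) = 36.4 × 9526/10220 = 33.9 V.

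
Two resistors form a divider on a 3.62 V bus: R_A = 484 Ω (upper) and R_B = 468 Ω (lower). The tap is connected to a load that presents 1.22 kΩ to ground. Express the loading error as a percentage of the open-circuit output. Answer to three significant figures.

16.3 %

Unloaded V = 3.62 × 468/952.0 = 1.780 V.
Loaded: R_B‖R_L = 338.2 Ω, giving V = 3.62 × 338.2/822.2 = 1.489 V.
Drop = (1.780 − 1.489) / 1.780 = 16.3 %.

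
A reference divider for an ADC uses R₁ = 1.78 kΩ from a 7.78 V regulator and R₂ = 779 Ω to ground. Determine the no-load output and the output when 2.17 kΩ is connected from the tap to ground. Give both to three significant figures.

Open-circuit: V = 7.78 × 779/(1780 + 779) = 2.37 V.
With the load, R₂ becomes R₂‖R_L = 573.2 Ω, so V = 7.78 × 573.2/2353 = 1.90 V.

Unloaded: 2.37 V; loaded: 1.90 V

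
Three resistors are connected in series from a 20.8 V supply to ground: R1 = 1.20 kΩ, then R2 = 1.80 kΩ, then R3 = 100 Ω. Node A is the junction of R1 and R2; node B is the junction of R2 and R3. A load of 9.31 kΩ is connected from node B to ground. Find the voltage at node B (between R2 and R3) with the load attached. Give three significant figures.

V ≈ 0.664 V

At node B, R3 is in parallel with the load: R3‖R_L = 98.94 Ω.
Below node A the resistance is R2 + (R3‖R_L) = 1899 Ω, so V_A = 20.8 × 1899/3099 = 12.75 V.
Then V_B = V_A × (R3‖R_L)/(R2 + R3‖R_L) = 12.75 × 98.94/1899 = 0.664 V.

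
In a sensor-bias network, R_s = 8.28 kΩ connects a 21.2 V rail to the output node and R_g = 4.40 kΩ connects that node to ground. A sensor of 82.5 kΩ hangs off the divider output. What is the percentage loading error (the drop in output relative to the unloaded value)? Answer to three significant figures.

The divider's output (Thévenin) resistance is R_s‖R_g = 2.873 kΩ.
Fractional drop under load = R_th/(R_th + R_L) = 2.873 / (2.873 + 82.5) = 0.03365.
So the output falls by 3.37 %.

3.37 %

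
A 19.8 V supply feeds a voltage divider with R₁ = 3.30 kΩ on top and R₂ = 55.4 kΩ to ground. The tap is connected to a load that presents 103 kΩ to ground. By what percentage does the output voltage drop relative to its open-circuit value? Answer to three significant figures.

The divider's output (Thévenin) resistance is R₁‖R₂ = 3.114 kΩ.
Fractional drop under load = R_th/(R_th + R_L) = 3.114 / (3.114 + 103) = 0.02935.
So the output falls by 2.94 %.

2.94 %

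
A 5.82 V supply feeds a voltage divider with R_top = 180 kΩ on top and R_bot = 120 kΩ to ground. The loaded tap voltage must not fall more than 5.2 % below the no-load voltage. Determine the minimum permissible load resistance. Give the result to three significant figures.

R_L(min) ≈ 1.31 MΩ

Output resistance R_th = R_top‖R_bot = (180 × 120)/300.0 = 72.00 kΩ.
The fractional drop is R_th/(R_th + R_L); requiring this ≤ 0.0520 gives R_L ≥ R_th(1/0.0520 − 1) = 72.00 × 18.23 = 1.31 MΩ.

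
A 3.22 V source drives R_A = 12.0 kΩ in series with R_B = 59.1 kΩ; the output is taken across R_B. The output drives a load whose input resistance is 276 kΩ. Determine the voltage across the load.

V_out ≈ 2.58 V

The load sits in parallel with R_B: R_B‖R_L = (59.1 × 276) / (59.1 + 276) = 48.68 kΩ.
V_out = 3.22 × 48.68 / (12.0 + 48.68) = 3.22 × 48.68/60.68 = 2.58 V.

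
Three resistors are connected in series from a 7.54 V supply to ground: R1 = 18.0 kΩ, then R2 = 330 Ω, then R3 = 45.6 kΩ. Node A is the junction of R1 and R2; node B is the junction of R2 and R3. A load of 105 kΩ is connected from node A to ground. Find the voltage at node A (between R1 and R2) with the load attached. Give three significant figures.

V ≈ 4.82 V

Below node A the series string R2+R3 = 45930 Ω sits in parallel with the 105000 Ω load: 31950 Ω.
V_A = 7.54 × 31950/(18000 + 31950) = 4.82 V.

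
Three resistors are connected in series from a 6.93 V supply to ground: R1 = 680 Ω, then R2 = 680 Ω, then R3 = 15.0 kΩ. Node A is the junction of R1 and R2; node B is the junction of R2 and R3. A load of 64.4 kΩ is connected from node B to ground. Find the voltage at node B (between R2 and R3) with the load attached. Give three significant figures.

At node B, R3 is in parallel with the load: R3‖R_L = 12170 Ω.
Below node A the resistance is R2 + (R3‖R_L) = 12850 Ω, so V_A = 6.93 × 12850/13530 = 6.582 V.
Then V_B = V_A × (R3‖R_L)/(R2 + R3‖R_L) = 6.582 × 12170/12850 = 6.23 V.

V ≈ 6.23 V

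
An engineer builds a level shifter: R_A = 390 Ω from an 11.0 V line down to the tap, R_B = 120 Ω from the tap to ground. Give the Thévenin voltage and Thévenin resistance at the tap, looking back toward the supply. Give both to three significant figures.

V_th = 2.59 V, R_th = 91.8 Ω

V_th is the open-circuit tap voltage: 11.0 × 120/(390 + 120) = 2.59 V.
With the supply zeroed, R_A and R_B appear in parallel from the tap: R_th = R_A‖R_B = (390 × 120)/510.0 = 91.8 Ω.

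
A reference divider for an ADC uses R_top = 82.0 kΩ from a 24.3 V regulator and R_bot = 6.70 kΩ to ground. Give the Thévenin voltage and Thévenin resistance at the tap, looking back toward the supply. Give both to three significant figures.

V_th is the open-circuit tap voltage: 24.3 × 6.70/(82.0 + 6.70) = 1.84 V.
With the supply zeroed, R_top and R_bot appear in parallel from the tap: R_th = R_top‖R_bot = (82.0 × 6.70)/88.70 = 6.19 kΩ.

V_th = 1.84 V, R_th = 6.19 kΩ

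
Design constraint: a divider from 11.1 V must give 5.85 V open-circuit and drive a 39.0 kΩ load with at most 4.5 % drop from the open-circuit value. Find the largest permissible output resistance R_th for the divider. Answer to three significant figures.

R_th ≤ 1.84 kΩ

Loading drop = R_th/(R_th + R_L) ≤ 0.0450, so R_th ≤ R_L · ε/(1−ε) = 39.0 kΩ × 0.0450/0.9550 = 1.84 kΩ.
(Any R1, R2 with R2/(R1+R2) = 0.527 and R1‖R2 ≤ 1.84 kΩ will meet the spec.)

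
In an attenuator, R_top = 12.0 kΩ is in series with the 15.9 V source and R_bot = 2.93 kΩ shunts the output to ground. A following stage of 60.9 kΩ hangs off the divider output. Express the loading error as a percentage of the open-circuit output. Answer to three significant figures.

The divider's output (Thévenin) resistance is R_top‖R_bot = 2.355 kΩ.
Fractional drop under load = R_th/(R_th + R_L) = 2.355 / (2.355 + 60.9) = 0.03723.
So the output falls by 3.72 %.

3.72 %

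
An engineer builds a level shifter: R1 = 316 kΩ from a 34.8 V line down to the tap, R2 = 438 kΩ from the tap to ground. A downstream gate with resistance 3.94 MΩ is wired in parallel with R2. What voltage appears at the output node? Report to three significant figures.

The load sits in parallel with R2: R2‖R_L = (438 × 3940) / (438 + 3940) = 394.2 kΩ.
V_out = 34.8 × 394.2 / (316 + 394.2) = 34.8 × 394.2/710.2 = 19.3 V.

V_out ≈ 19.3 V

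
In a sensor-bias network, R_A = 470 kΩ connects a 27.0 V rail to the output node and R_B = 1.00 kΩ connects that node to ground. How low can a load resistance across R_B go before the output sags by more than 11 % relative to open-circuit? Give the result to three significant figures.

Output resistance R_th = R_A‖R_B = (470000 × 1000)/471000 = 997.9 Ω.
The fractional drop is R_th/(R_th + R_L); requiring this ≤ 0.110 gives R_L ≥ R_th(1/0.110 − 1) = 997.9 × 8.091 = 8.07 kΩ.

R_L(min) ≈ 8.07 kΩ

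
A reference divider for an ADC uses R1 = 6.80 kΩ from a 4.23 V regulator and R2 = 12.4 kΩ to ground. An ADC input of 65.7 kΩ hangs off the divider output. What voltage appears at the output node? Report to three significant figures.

The load sits in parallel with R2: R2‖R_L = (12.4 × 65.7) / (12.4 + 65.7) = 10.43 kΩ.
V_out = 4.23 × 10.43 / (6.80 + 10.43) = 4.23 × 10.43/17.23 = 2.56 V.

V_out ≈ 2.56 V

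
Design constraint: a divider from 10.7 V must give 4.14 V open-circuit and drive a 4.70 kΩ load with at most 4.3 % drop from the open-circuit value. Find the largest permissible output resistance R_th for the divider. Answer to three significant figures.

Loading drop = R_th/(R_th + R_L) ≤ 0.0430, so R_th ≤ R_L · ε/(1−ε) = 4.70 kΩ × 0.0430/0.9570 = 211 Ω.

R_th ≤ 211 Ω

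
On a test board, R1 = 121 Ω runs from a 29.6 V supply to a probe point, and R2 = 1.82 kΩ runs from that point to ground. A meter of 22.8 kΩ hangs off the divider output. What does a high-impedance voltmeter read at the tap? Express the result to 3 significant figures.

The load sits in parallel with R2: R2‖R_L = (1820 × 22800) / (1820 + 22800) = 1685 Ω.
V_out = 29.6 × 1685 / (121 + 1685) = 29.6 × 1685/1806 = 27.6 V.

V_out ≈ 27.6 V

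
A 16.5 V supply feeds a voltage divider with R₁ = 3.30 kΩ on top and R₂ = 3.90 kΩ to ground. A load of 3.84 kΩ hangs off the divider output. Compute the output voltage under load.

The load sits in parallel with R₂: R₂‖R_L = (3.90 × 3.84) / (3.90 + 3.84) = 1.935 kΩ.
V_out = 16.5 × 1.935 / (3.30 + 1.935) = 16.5 × 1.935/5.235 = 6.10 V.
(Unloaded it would have been 8.94 V.)

V_out ≈ 6.10 V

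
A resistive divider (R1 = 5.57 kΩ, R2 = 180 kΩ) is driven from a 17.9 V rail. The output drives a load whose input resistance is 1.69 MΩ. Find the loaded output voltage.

V_out ≈ 17.3 V

The load sits in parallel with R2: R2‖R_L = (180 × 1690) / (180 + 1690) = 162.7 kΩ.
V_out = 17.9 × 162.7 / (5.57 + 162.7) = 17.9 × 162.7/168.2 = 17.3 V.
(Unloaded it would have been 17.4 V.)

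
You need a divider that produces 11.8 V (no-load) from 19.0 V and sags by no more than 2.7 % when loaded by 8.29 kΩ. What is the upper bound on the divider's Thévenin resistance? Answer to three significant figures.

R_th ≤ 230 Ω

Loading drop = R_th/(R_th + R_L) ≤ 0.0270, so R_th ≤ R_L · ε/(1−ε) = 8.29 kΩ × 0.0270/0.9730 = 230 Ω.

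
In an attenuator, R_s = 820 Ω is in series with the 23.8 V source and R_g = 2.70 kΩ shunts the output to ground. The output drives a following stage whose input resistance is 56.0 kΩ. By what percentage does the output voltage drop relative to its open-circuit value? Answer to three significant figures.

The divider's output (Thévenin) resistance is R_s‖R_g = 629.0 Ω.
Fractional drop under load = R_th/(R_th + R_L) = 629.0 / (629.0 + 56000) = 0.01111.
So the output falls by 1.11 %.

1.11 %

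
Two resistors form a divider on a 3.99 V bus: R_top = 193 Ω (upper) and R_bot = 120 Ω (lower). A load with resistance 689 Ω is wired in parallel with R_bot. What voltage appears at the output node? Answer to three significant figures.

The load sits in parallel with R_bot: R_bot‖R_L = (120 × 689) / (120 + 689) = 102.2 Ω.
V_out = 3.99 × 102.2 / (193 + 102.2) = 3.99 × 102.2/295.2 = 1.38 V.
(Unloaded it would have been 1.53 V.)

V_out ≈ 1.38 V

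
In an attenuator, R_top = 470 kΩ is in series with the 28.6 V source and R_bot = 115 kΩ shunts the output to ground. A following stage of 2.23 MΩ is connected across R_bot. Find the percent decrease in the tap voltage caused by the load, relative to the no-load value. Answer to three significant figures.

3.98 %

The divider's output (Thévenin) resistance is R_top‖R_bot = 92.39 kΩ.
Fractional drop under load = R_th/(R_th + R_L) = 92.39 / (92.39 + 2230) = 0.03978.
So the output falls by 3.98 %.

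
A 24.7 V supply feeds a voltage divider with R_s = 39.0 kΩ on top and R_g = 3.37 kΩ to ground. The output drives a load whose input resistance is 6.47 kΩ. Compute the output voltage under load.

The load sits in parallel with R_g: R_g‖R_L = (3.37 × 6.47) / (3.37 + 6.47) = 2.216 kΩ.
V_out = 24.7 × 2.216 / (39.0 + 2.216) = 24.7 × 2.216/41.22 = 1.33 V.

V_out ≈ 1.33 V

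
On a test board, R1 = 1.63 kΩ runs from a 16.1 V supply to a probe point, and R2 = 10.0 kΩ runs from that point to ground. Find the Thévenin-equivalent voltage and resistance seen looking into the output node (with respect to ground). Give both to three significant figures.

V_th = 13.8 V, R_th = 1.40 kΩ

V_th is the open-circuit tap voltage: 16.1 × 10.0/(1.63 + 10.0) = 13.8 V.
With the supply zeroed, R1 and R2 appear in parallel from the tap: R_th = R1‖R2 = (1.63 × 10.0)/11.63 = 1.40 kΩ.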